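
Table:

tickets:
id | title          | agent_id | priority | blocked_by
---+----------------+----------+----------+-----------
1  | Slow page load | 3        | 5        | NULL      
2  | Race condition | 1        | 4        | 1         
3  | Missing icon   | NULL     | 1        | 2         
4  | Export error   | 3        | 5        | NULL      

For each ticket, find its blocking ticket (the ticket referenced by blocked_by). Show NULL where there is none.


This is a self-join: tickets is joined to a second copy of itself, matching each row's blocked_by to another row's id. Use LEFT JOIN so rows with blocked_by=NULL are kept.
  - ticket 1 (Slow page load): blocked_by=NULL -> NULL
  - ticket 2 (Race condition): blocked_by=1 -> Slow page load
  - ticket 3 (Missing icon): blocked_by=2 -> Race condition
  - ticket 4 (Export error): blocked_by=NULL -> NULL

SQL:
SELECT a.title AS item, b.title AS blocked_by
FROM tickets a
LEFT JOIN tickets b ON a.blocked_by = b.id

Result:
item           | blocked_by    
---------------+---------------
Slow page load | NULL          
Race condition | Slow page load
Missing icon   | Race condition
Export error   | NULL          


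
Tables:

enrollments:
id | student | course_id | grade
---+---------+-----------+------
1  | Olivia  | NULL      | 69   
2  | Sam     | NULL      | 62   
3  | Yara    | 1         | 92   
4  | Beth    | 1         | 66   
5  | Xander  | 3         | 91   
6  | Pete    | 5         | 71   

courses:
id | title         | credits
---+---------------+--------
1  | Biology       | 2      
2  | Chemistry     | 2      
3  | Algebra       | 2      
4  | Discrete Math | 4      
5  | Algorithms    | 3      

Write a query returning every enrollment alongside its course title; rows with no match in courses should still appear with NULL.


LEFT JOIN keeps every row from enrollments (the left table); where course_id has no match in courses, the course columns become NULL. Walk through each enrollment:
  - enrollment 1 (Olivia): course_id=NULL, no match -> kept with NULL
  - enrollment 2 (Sam): course_id=NULL, no match -> kept with NULL
  - enrollment 3 (Yara): course_id=1 -> matches Biology
  - enrollment 4 (Beth): course_id=1 -> matches Biology
  - enrollment 5 (Xander): course_id=3 -> matches Algebra
  - enrollment 6 (Pete): course_id=5 -> matches Algorithms
All 6 rows appear; 2 have NULL course.

SQL:
SELECT a.student, b.title AS course
FROM enrollments a
LEFT JOIN courses b ON a.course_id = b.id

Result:
student | course    
--------+-----------
Olivia  | NULL      
Sam     | NULL      
Yara    | Biology   
Beth    | Biology   
Xander  | Algebra   
Pete    | Algorithms


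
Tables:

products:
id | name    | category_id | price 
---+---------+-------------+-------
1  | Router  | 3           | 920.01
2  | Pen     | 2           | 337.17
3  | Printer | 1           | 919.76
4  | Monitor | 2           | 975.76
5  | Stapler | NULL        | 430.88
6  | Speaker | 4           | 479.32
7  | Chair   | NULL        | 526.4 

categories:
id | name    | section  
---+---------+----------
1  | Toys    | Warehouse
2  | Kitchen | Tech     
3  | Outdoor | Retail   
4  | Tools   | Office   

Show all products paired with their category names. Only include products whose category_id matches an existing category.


INNER JOIN keeps only products rows whose category_id matches an id in categories. Walk through each product:
  - product 1 (Router): category_id=3 -> matches Outdoor
  - product 2 (Pen): category_id=2 -> matches Kitchen
  - product 3 (Printer): category_id=1 -> matches Toys
  - product 4 (Monitor): category_id=2 -> matches Kitchen
  - product 5 (Stapler): category_id=NULL, no match -> dropped
  - product 6 (Speaker): category_id=4 -> matches Tools
  - product 7 (Chair): category_id=NULL, no match -> dropped
So 2 of 7 rows are dropped.

SQL:
SELECT a.name, b.name AS category
FROM products a
INNER JOIN categories b ON a.category_id = b.id

Result:
name    | category
--------+---------
Router  | Outdoor 
Pen     | Kitchen 
Printer | Toys    
Monitor | Kitchen 
Speaker | Tools   


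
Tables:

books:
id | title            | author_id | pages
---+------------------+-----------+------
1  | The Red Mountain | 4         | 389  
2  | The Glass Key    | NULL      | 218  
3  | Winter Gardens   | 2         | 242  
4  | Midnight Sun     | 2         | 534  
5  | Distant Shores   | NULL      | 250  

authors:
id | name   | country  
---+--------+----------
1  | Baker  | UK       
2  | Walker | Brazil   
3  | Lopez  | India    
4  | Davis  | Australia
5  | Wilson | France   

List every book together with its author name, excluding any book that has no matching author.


INNER JOIN keeps only books rows whose author_id matches an id in authors. Walk through each book:
  - book 1 (The Red Mountain): author_id=4 -> matches Davis
  - book 2 (The Glass Key): author_id=NULL, no match -> dropped
  - book 3 (Winter Gardens): author_id=2 -> matches Walker
  - book 4 (Midnight Sun): author_id=2 -> matches Walker
  - book 5 (Distant Shores): author_id=NULL, no match -> dropped
So 2 of 5 rows are dropped.

SQL:
SELECT a.title, b.name AS author
FROM books a
INNER JOIN authors b ON a.author_id = b.id

Result:
title            | author
-----------------+-------
The Red Mountain | Davis 
Winter Gardens   | Walker
Midnight Sun     | Walker


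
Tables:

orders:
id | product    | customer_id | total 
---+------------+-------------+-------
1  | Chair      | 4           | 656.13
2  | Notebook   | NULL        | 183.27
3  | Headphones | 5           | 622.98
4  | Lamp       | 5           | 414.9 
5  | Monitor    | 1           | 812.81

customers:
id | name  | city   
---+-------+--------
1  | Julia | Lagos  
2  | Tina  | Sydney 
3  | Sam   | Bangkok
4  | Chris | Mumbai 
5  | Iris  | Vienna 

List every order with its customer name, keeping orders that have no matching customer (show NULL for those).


LEFT JOIN keeps every row from orders (the left table); where customer_id has no match in customers, the customer columns become NULL. Walk through each order:
  - order 1 (Chair): customer_id=4 -> matches Chris
  - order 2 (Notebook): customer_id=NULL, no match -> kept with NULL
  - order 3 (Headphones): customer_id=5 -> matches Iris
  - order 4 (Lamp): customer_id=5 -> matches Iris
  - order 5 (Monitor): customer_id=1 -> matches Julia
All 5 rows appear; 1 has NULL customer.

SQL:
SELECT a.product, b.name AS customer
FROM orders a
LEFT JOIN customers b ON a.customer_id = b.id

Result:
product    | customer
-----------+---------
Chair      | Chris   
Notebook   | NULL    
Headphones | Iris    
Lamp       | Iris    
Monitor    | Julia   


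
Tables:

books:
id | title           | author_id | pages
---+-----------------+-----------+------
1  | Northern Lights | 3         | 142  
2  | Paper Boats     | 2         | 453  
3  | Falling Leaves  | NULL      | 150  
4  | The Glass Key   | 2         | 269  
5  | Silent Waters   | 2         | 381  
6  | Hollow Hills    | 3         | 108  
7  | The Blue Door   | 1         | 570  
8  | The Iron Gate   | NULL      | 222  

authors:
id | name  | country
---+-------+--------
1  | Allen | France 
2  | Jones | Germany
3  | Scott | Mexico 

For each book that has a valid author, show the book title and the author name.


INNER JOIN keeps only books rows whose author_id matches an id in authors. Walk through each book:
  - book 1 (Northern Lights): author_id=3 -> matches Scott
  - book 2 (Paper Boats): author_id=2 -> matches Jones
  - book 3 (Falling Leaves): author_id=NULL, no match -> dropped
  - book 4 (The Glass Key): author_id=2 -> matches Jones
  - book 5 (Silent Waters): author_id=2 -> matches Jones
  - book 6 (Hollow Hills): author_id=3 -> matches Scott
  - book 7 (The Blue Door): author_id=1 -> matches Allen
  - book 8 (The Iron Gate): author_id=NULL, no match -> dropped
So 2 of 8 rows are dropped.

SQL:
SELECT a.title, b.name AS author
FROM books a
INNER JOIN authors b ON a.author_id = b.id

Result:
title           | author
----------------+-------
Northern Lights | Scott 
Paper Boats     | Jones 
The Glass Key   | Jones 
Silent Waters   | Jones 
Hollow Hills    | Scott 
The Blue Door   | Allen 


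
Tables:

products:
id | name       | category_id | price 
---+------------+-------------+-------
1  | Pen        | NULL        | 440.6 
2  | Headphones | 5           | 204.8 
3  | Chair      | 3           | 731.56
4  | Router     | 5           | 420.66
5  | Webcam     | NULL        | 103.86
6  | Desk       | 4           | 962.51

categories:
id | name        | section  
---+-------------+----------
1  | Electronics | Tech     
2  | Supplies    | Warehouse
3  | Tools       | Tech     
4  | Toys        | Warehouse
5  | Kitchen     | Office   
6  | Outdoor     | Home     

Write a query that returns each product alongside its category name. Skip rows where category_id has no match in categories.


INNER JOIN keeps only products rows whose category_id matches an id in categories. Walk through each product:
  - product 1 (Pen): category_id=NULL, no match -> dropped
  - product 2 (Headphones): category_id=5 -> matches Kitchen
  - product 3 (Chair): category_id=3 -> matches Tools
  - product 4 (Router): category_id=5 -> matches Kitchen
  - product 5 (Webcam): category_id=NULL, no match -> dropped
  - product 6 (Desk): category_id=4 -> matches Toys
So 2 of 6 rows are dropped.

SQL:
SELECT a.name, b.name AS category
FROM products a
INNER JOIN categories b ON a.category_id = b.id

Result:
name       | category
-----------+---------
Headphones | Kitchen 
Chair      | Tools   
Router     | Kitchen 
Desk       | Toys    


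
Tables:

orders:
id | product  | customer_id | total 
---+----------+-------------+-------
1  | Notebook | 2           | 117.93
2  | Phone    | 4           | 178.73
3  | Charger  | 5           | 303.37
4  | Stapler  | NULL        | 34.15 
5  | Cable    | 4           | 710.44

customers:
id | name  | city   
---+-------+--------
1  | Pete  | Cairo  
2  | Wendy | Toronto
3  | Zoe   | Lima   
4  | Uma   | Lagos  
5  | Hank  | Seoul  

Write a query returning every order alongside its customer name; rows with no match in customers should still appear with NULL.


LEFT JOIN keeps every row from orders (the left table); where customer_id has no match in customers, the customer columns become NULL. Walk through each order:
  - order 1 (Notebook): customer_id=2 -> matches Wendy
  - order 2 (Phone): customer_id=4 -> matches Uma
  - order 3 (Charger): customer_id=5 -> matches Hank
  - order 4 (Stapler): customer_id=NULL, no match -> kept with NULL
  - order 5 (Cable): customer_id=4 -> matches Uma
All 5 rows appear; 1 has NULL customer.

SQL:
SELECT a.product, b.name AS customer
FROM orders a
LEFT JOIN customers b ON a.customer_id = b.id

Result:
product  | customer
---------+---------
Notebook | Wendy   
Phone    | Uma     
Charger  | Hank    
Stapler  | NULL    
Cable    | Uma     


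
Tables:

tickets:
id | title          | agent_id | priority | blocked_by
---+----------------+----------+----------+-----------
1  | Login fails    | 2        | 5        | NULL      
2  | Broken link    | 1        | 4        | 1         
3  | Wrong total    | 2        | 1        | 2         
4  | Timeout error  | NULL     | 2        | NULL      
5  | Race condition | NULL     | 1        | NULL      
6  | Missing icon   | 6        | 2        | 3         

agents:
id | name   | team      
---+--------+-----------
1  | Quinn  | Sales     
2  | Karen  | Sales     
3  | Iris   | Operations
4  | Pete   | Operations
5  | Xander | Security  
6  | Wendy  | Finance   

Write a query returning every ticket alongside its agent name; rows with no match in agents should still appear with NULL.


LEFT JOIN keeps every row from tickets (the left table); where agent_id has no match in agents, the agent columns become NULL. Walk through each ticket:
  - ticket 1 (Login fails): agent_id=2 -> matches Karen
  - ticket 2 (Broken link): agent_id=1 -> matches Quinn
  - ticket 3 (Wrong total): agent_id=2 -> matches Karen
  - ticket 4 (Timeout error): agent_id=NULL, no match -> kept with NULL
  - ticket 5 (Race condition): agent_id=NULL, no match -> kept with NULL
  - ticket 6 (Missing icon): agent_id=6 -> matches Wendy
All 6 rows appear; 2 have NULL agent.

SQL:
SELECT a.title, b.name AS agent
FROM tickets a
LEFT JOIN agents b ON a.agent_id = b.id

Result:
title          | agent
---------------+------
Login fails    | Karen
Broken link    | Quinn
Wrong total    | Karen
Timeout error  | NULL 
Race condition | NULL 
Missing icon   | Wendy


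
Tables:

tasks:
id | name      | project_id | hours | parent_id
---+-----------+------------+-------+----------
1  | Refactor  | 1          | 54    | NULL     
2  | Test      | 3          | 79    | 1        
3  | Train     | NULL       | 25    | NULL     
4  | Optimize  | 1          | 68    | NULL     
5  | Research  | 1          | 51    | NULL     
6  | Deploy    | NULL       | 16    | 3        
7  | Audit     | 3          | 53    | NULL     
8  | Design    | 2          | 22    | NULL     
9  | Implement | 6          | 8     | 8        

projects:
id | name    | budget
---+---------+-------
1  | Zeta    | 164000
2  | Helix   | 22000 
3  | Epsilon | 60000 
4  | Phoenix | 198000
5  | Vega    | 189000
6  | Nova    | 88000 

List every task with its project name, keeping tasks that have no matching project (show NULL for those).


LEFT JOIN keeps every row from tasks (the left table); where project_id has no match in projects, the project columns become NULL. Walk through each task:
  - task 1 (Refactor): project_id=1 -> matches Zeta
  - task 2 (Test): project_id=3 -> matches Epsilon
  - task 3 (Train): project_id=NULL, no match -> kept with NULL
  - task 4 (Optimize): project_id=1 -> matches Zeta
  - task 5 (Research): project_id=1 -> matches Zeta
  - task 6 (Deploy): project_id=NULL, no match -> kept with NULL
  - task 7 (Audit): project_id=3 -> matches Epsilon
  - task 8 (Design): project_id=2 -> matches Helix
  - task 9 (Implement): project_id=6 -> matches Nova
All 9 rows appear; 2 have NULL project.

SQL:
SELECT a.name, b.name AS project
FROM tasks a
LEFT JOIN projects b ON a.project_id = b.id

Result:
name      | project
----------+--------
Refactor  | Zeta   
Test      | Epsilon
Train     | NULL   
Optimize  | Zeta   
Research  | Zeta   
Deploy    | NULL   
Audit     | Epsilon
Design    | Helix  
Implement | Nova   


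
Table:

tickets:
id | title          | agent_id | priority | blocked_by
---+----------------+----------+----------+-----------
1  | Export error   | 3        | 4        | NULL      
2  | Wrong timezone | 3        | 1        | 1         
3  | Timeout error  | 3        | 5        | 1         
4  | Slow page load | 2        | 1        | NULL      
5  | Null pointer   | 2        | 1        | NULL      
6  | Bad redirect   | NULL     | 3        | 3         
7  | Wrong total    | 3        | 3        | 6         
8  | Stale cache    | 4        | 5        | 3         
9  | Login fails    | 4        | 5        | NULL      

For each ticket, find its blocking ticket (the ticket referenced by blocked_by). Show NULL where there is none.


This is a self-join: tickets is joined to a second copy of itself, matching each row's blocked_by to another row's id. Use LEFT JOIN so rows with blocked_by=NULL are kept.
  - ticket 1 (Export error): blocked_by=NULL -> NULL
  - ticket 2 (Wrong timezone): blocked_by=1 -> Export error
  - ticket 3 (Timeout error): blocked_by=1 -> Export error
  - ticket 4 (Slow page load): blocked_by=NULL -> NULL
  - ticket 5 (Null pointer): blocked_by=NULL -> NULL
  - ticket 6 (Bad redirect): blocked_by=3 -> Timeout error
  - ticket 7 (Wrong total): blocked_by=6 -> Bad redirect
  - ticket 8 (Stale cache): blocked_by=3 -> Timeout error
  - ticket 9 (Login fails): blocked_by=NULL -> NULL

SQL:
SELECT a.title AS item, b.title AS blocked_by
FROM tickets a
LEFT JOIN tickets b ON a.blocked_by = b.id

Result:
item           | blocked_by   
---------------+--------------
Export error   | NULL         
Wrong timezone | Export error 
Timeout error  | Export error 
Slow page load | NULL         
Null pointer   | NULL         
Bad redirect   | Timeout error
Wrong total    | Bad redirect 
Stale cache    | Timeout error
Login fails    | NULL         


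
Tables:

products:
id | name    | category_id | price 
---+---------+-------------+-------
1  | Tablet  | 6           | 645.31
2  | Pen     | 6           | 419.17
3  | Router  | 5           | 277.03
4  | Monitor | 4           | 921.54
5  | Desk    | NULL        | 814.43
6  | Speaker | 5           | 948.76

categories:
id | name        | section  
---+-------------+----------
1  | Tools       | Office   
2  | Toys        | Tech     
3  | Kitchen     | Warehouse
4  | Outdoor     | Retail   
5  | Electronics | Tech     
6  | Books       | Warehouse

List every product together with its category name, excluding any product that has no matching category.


INNER JOIN keeps only products rows whose category_id matches an id in categories. Walk through each product:
  - product 1 (Tablet): category_id=6 -> matches Books
  - product 2 (Pen): category_id=6 -> matches Books
  - product 3 (Router): category_id=5 -> matches Electronics
  - product 4 (Monitor): category_id=4 -> matches Outdoor
  - product 5 (Desk): category_id=NULL, no match -> dropped
  - product 6 (Speaker): category_id=5 -> matches Electronics
So 1 of 6 rows is dropped.

SQL:
SELECT a.name, b.name AS category
FROM products a
INNER JOIN categories b ON a.category_id = b.id

Result:
name    | category   
--------+------------
Tablet  | Books      
Pen     | Books      
Router  | Electronics
Monitor | Outdoor    
Speaker | Electronics


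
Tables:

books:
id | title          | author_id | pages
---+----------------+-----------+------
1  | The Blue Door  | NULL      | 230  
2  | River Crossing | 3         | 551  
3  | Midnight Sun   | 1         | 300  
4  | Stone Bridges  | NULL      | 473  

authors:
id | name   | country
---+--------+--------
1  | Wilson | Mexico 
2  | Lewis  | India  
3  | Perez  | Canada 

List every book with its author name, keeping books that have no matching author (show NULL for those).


LEFT JOIN keeps every row from books (the left table); where author_id has no match in authors, the author columns become NULL. Walk through each book:
  - book 1 (The Blue Door): author_id=NULL, no match -> kept with NULL
  - book 2 (River Crossing): author_id=3 -> matches Perez
  - book 3 (Midnight Sun): author_id=1 -> matches Wilson
  - book 4 (Stone Bridges): author_id=NULL, no match -> kept with NULL
All 4 rows appear; 2 have NULL author.

SQL:
SELECT a.title, b.name AS author
FROM books a
LEFT JOIN authors b ON a.author_id = b.id

Result:
title          | author
---------------+-------
The Blue Door  | NULL  
River Crossing | Perez 
Midnight Sun   | Wilson
Stone Bridges  | NULL  


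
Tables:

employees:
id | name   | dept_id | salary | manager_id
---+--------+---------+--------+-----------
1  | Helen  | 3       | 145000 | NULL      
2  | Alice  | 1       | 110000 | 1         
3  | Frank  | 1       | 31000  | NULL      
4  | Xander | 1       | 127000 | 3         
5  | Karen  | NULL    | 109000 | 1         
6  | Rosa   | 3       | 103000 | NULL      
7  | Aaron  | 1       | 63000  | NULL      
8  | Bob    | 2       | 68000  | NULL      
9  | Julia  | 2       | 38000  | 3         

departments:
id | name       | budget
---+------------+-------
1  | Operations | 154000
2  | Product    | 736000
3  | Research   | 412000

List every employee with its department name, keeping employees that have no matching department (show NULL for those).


LEFT JOIN keeps every row from employees (the left table); where dept_id has no match in departments, the department columns become NULL. Walk through each employee:
  - employee 1 (Helen): dept_id=3 -> matches Research
  - employee 2 (Alice): dept_id=1 -> matches Operations
  - employee 3 (Frank): dept_id=1 -> matches Operations
  - employee 4 (Xander): dept_id=1 -> matches Operations
  - employee 5 (Karen): dept_id=NULL, no match -> kept with NULL
  - employee 6 (Rosa): dept_id=3 -> matches Research
  - employee 7 (Aaron): dept_id=1 -> matches Operations
  - employee 8 (Bob): dept_id=2 -> matches Product
  - employee 9 (Julia): dept_id=2 -> matches Product
All 9 rows appear; 1 has NULL department.

SQL:
SELECT a.name, b.name AS department
FROM employees a
LEFT JOIN departments b ON a.dept_id = b.id

Result:
name   | department
-------+-----------
Helen  | Research  
Alice  | Operations
Frank  | Operations
Xander | Operations
Karen  | NULL      
Rosa   | Research  
Aaron  | Operations
Bob    | Product   
Julia  | Product   


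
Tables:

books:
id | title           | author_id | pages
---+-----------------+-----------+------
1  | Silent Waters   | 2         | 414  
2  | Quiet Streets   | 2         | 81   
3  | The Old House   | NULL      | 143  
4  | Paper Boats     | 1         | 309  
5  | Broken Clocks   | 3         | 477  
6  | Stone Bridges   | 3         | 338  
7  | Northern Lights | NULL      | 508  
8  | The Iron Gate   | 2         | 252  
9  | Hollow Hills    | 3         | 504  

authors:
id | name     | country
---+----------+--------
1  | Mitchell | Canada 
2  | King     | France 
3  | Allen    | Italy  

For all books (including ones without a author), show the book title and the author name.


LEFT JOIN keeps every row from books (the left table); where author_id has no match in authors, the author columns become NULL. Walk through each book:
  - book 1 (Silent Waters): author_id=2 -> matches King
  - book 2 (Quiet Streets): author_id=2 -> matches King
  - book 3 (The Old House): author_id=NULL, no match -> kept with NULL
  - book 4 (Paper Boats): author_id=1 -> matches Mitchell
  - book 5 (Broken Clocks): author_id=3 -> matches Allen
  - book 6 (Stone Bridges): author_id=3 -> matches Allen
  - book 7 (Northern Lights): author_id=NULL, no match -> kept with NULL
  - book 8 (The Iron Gate): author_id=2 -> matches King
  - book 9 (Hollow Hills): author_id=3 -> matches Allen
All 9 rows appear; 2 have NULL author.

SQL:
SELECT a.title, b.name AS author
FROM books a
LEFT JOIN authors b ON a.author_id = b.id

Result:
title           | author  
----------------+---------
Silent Waters   | King    
Quiet Streets   | King    
The Old House   | NULL    
Paper Boats     | Mitchell
Broken Clocks   | Allen   
Stone Bridges   | Allen   
Northern Lights | NULL    
The Iron Gate   | King    
Hollow Hills    | Allen   


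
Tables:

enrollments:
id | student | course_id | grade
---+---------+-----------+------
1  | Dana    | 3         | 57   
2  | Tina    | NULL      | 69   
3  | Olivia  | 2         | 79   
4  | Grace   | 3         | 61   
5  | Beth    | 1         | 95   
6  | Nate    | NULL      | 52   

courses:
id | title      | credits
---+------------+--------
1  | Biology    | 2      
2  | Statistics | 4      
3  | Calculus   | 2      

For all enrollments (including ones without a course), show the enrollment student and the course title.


LEFT JOIN keeps every row from enrollments (the left table); where course_id has no match in courses, the course columns become NULL. Walk through each enrollment:
  - enrollment 1 (Dana): course_id=3 -> matches Calculus
  - enrollment 2 (Tina): course_id=NULL, no match -> kept with NULL
  - enrollment 3 (Olivia): course_id=2 -> matches Statistics
  - enrollment 4 (Grace): course_id=3 -> matches Calculus
  - enrollment 5 (Beth): course_id=1 -> matches Biology
  - enrollment 6 (Nate): course_id=NULL, no match -> kept with NULL
All 6 rows appear; 2 have NULL course.

SQL:
SELECT a.student, b.title AS course
FROM enrollments a
LEFT JOIN courses b ON a.course_id = b.id

Result:
student | course    
--------+-----------
Dana    | Calculus  
Tina    | NULL      
Olivia  | Statistics
Grace   | Calculus  
Beth    | Biology   
Nate    | NULL      


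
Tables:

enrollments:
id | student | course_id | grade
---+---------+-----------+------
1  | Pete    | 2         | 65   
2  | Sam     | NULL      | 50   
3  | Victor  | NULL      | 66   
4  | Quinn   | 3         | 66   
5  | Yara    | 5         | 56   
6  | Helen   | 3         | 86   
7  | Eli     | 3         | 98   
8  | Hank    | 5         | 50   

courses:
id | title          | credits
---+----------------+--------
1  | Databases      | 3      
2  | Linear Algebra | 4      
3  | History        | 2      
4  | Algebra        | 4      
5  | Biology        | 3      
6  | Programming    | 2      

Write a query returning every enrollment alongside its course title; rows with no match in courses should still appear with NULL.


LEFT JOIN keeps every row from enrollments (the left table); where course_id has no match in courses, the course columns become NULL. Walk through each enrollment:
  - enrollment 1 (Pete): course_id=2 -> matches Linear Algebra
  - enrollment 2 (Sam): course_id=NULL, no match -> kept with NULL
  - enrollment 3 (Victor): course_id=NULL, no match -> kept with NULL
  - enrollment 4 (Quinn): course_id=3 -> matches History
  - enrollment 5 (Yara): course_id=5 -> matches Biology
  - enrollment 6 (Helen): course_id=3 -> matches History
  - enrollment 7 (Eli): course_id=3 -> matches History
  - enrollment 8 (Hank): course_id=5 -> matches Biology
All 8 rows appear; 2 have NULL course.

SQL:
SELECT a.student, b.title AS course
FROM enrollments a
LEFT JOIN courses b ON a.course_id = b.id

Result:
student | course        
--------+---------------
Pete    | Linear Algebra
Sam     | NULL          
Victor  | NULL          
Quinn   | History       
Yara    | Biology       
Helen   | History       
Eli     | History       
Hank    | Biology       


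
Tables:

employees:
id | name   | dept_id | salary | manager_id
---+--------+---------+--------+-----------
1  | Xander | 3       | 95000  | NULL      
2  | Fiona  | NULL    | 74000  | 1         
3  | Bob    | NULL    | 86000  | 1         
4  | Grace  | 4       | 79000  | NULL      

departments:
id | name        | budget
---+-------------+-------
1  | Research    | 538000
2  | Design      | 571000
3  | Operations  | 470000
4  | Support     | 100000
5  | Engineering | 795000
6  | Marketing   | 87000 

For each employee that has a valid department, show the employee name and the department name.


INNER JOIN keeps only employees rows whose dept_id matches an id in departments. Walk through each employee:
  - employee 1 (Xander): dept_id=3 -> matches Operations
  - employee 2 (Fiona): dept_id=NULL, no match -> dropped
  - employee 3 (Bob): dept_id=NULL, no match -> dropped
  - employee 4 (Grace): dept_id=4 -> matches Support
So 2 of 4 rows are dropped.

SQL:
SELECT a.name, b.name AS department
FROM employees a
INNER JOIN departments b ON a.dept_id = b.id

Result:
name   | department
-------+-----------
Xander | Operations
Grace  | Support   


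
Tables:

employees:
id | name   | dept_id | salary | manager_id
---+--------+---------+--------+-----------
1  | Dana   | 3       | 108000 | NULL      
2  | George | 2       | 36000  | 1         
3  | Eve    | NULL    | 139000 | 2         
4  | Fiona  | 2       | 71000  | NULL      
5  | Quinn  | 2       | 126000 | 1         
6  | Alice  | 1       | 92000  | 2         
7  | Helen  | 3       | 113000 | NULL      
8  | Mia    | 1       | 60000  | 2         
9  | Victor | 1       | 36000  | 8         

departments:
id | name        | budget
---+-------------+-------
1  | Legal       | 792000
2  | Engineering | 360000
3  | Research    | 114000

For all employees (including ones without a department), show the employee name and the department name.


LEFT JOIN keeps every row from employees (the left table); where dept_id has no match in departments, the department columns become NULL. Walk through each employee:
  - employee 1 (Dana): dept_id=3 -> matches Research
  - employee 2 (George): dept_id=2 -> matches Engineering
  - employee 3 (Eve): dept_id=NULL, no match -> kept with NULL
  - employee 4 (Fiona): dept_id=2 -> matches Engineering
  - employee 5 (Quinn): dept_id=2 -> matches Engineering
  - employee 6 (Alice): dept_id=1 -> matches Legal
  - employee 7 (Helen): dept_id=3 -> matches Research
  - employee 8 (Mia): dept_id=1 -> matches Legal
  - employee 9 (Victor): dept_id=1 -> matches Legal
All 9 rows appear; 1 has NULL department.

SQL:
SELECT a.name, b.name AS department
FROM employees a
LEFT JOIN departments b ON a.dept_id = b.id

Result:
name   | department 
-------+------------
Dana   | Research   
George | Engineering
Eve    | NULL       
Fiona  | Engineering
Quinn  | Engineering
Alice  | Legal      
Helen  | Research   
Mia    | Legal      
Victor | Legal      


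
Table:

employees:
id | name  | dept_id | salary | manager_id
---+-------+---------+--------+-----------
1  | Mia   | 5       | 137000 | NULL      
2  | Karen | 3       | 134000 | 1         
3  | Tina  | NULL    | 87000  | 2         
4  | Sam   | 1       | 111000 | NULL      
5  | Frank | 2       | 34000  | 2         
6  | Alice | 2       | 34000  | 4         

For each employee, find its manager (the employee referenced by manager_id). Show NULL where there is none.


This is a self-join: employees is joined to a second copy of itself, matching each row's manager_id to another row's id. Use LEFT JOIN so rows with manager_id=NULL are kept.
  - employee 1 (Mia): manager_id=NULL -> NULL
  - employee 2 (Karen): manager_id=1 -> Mia
  - employee 3 (Tina): manager_id=2 -> Karen
  - employee 4 (Sam): manager_id=NULL -> NULL
  - employee 5 (Frank): manager_id=2 -> Karen
  - employee 6 (Alice): manager_id=4 -> Sam

SQL:
SELECT a.name AS item, b.name AS manager
FROM employees a
LEFT JOIN employees b ON a.manager_id = b.id

Result:
item  | manager
------+--------
Mia   | NULL   
Karen | Mia    
Tina  | Karen  
Sam   | NULL   
Frank | Karen  
Alice | Sam    


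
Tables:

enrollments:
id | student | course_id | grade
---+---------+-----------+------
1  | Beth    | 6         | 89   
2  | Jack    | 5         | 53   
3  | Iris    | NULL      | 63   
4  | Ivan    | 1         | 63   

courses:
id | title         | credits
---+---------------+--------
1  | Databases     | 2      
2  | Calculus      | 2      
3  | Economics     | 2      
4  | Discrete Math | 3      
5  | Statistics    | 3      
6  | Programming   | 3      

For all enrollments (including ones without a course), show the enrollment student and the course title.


LEFT JOIN keeps every row from enrollments (the left table); where course_id has no match in courses, the course columns become NULL. Walk through each enrollment:
  - enrollment 1 (Beth): course_id=6 -> matches Programming
  - enrollment 2 (Jack): course_id=5 -> matches Statistics
  - enrollment 3 (Iris): course_id=NULL, no match -> kept with NULL
  - enrollment 4 (Ivan): course_id=1 -> matches Databases
All 4 rows appear; 1 has NULL course.

SQL:
SELECT a.student, b.title AS course
FROM enrollments a
LEFT JOIN courses b ON a.course_id = b.id

Result:
student | course     
--------+------------
Beth    | Programming
Jack    | Statistics 
Iris    | NULL       
Ivan    | Databases  


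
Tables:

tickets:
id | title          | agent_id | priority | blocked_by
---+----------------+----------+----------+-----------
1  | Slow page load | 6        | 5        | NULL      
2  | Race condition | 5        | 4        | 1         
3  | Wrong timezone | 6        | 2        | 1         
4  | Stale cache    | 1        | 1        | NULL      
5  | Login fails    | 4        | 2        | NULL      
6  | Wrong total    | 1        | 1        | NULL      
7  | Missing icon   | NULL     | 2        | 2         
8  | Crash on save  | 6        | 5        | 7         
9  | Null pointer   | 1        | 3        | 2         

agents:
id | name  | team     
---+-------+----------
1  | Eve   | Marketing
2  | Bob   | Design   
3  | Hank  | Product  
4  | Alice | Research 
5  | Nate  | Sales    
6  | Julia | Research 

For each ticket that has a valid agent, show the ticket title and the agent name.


INNER JOIN keeps only tickets rows whose agent_id matches an id in agents. Walk through each ticket:
  - ticket 1 (Slow page load): agent_id=6 -> matches Julia
  - ticket 2 (Race condition): agent_id=5 -> matches Nate
  - ticket 3 (Wrong timezone): agent_id=6 -> matches Julia
  - ticket 4 (Stale cache): agent_id=1 -> matches Eve
  - ticket 5 (Login fails): agent_id=4 -> matches Alice
  - ticket 6 (Wrong total): agent_id=1 -> matches Eve
  - ticket 7 (Missing icon): agent_id=NULL, no match -> dropped
  - ticket 8 (Crash on save): agent_id=6 -> matches Julia
  - ticket 9 (Null pointer): agent_id=1 -> matches Eve
So 1 of 9 rows is dropped.

SQL:
SELECT a.title, b.name AS agent
FROM tickets a
INNER JOIN agents b ON a.agent_id = b.id

Result:
title          | agent
---------------+------
Slow page load | Julia
Race condition | Nate 
Wrong timezone | Julia
Stale cache    | Eve  
Login fails    | Alice
Wrong total    | Eve  
Crash on save  | Julia
Null pointer   | Eve  


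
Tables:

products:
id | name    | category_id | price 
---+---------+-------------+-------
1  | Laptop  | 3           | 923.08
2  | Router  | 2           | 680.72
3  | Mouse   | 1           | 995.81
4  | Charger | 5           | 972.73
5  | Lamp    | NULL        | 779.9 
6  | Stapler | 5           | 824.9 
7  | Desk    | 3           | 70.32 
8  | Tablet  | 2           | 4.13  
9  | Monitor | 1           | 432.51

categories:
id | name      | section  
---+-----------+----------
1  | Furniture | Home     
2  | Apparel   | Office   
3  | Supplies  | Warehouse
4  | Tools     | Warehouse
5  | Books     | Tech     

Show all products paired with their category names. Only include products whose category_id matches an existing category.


INNER JOIN keeps only products rows whose category_id matches an id in categories. Walk through each product:
  - product 1 (Laptop): category_id=3 -> matches Supplies
  - product 2 (Router): category_id=2 -> matches Apparel
  - product 3 (Mouse): category_id=1 -> matches Furniture
  - product 4 (Charger): category_id=5 -> matches Books
  - product 5 (Lamp): category_id=NULL, no match -> dropped
  - product 6 (Stapler): category_id=5 -> matches Books
  - product 7 (Desk): category_id=3 -> matches Supplies
  - product 8 (Tablet): category_id=2 -> matches Apparel
  - product 9 (Monitor): category_id=1 -> matches Furniture
So 1 of 9 rows is dropped.

SQL:
SELECT a.name, b.name AS category
FROM products a
INNER JOIN categories b ON a.category_id = b.id

Result:
name    | category 
--------+----------
Laptop  | Supplies 
Router  | Apparel  
Mouse   | Furniture
Charger | Books    
Stapler | Books    
Desk    | Supplies 
Tablet  | Apparel  
Monitor | Furniture


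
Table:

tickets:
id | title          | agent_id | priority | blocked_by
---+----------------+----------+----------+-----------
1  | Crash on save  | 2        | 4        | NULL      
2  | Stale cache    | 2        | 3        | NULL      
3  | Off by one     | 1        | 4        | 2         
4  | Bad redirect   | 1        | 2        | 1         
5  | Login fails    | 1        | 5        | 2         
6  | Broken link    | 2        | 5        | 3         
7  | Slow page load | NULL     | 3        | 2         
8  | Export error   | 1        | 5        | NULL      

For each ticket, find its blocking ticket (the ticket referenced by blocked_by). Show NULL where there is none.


This is a self-join: tickets is joined to a second copy of itself, matching each row's blocked_by to another row's id. Use LEFT JOIN so rows with blocked_by=NULL are kept.
  - ticket 1 (Crash on save): blocked_by=NULL -> NULL
  - ticket 2 (Stale cache): blocked_by=NULL -> NULL
  - ticket 3 (Off by one): blocked_by=2 -> Stale cache
  - ticket 4 (Bad redirect): blocked_by=1 -> Crash on save
  - ticket 5 (Login fails): blocked_by=2 -> Stale cache
  - ticket 6 (Broken link): blocked_by=3 -> Off by one
  - ticket 7 (Slow page load): blocked_by=2 -> Stale cache
  - ticket 8 (Export error): blocked_by=NULL -> NULL

SQL:
SELECT a.title AS item, b.title AS blocked_by
FROM tickets a
LEFT JOIN tickets b ON a.blocked_by = b.id

Result:
item           | blocked_by   
---------------+--------------
Crash on save  | NULL         
Stale cache    | NULL         
Off by one     | Stale cache  
Bad redirect   | Crash on save
Login fails    | Stale cache  
Broken link    | Off by one   
Slow page load | Stale cache  
Export error   | NULL         


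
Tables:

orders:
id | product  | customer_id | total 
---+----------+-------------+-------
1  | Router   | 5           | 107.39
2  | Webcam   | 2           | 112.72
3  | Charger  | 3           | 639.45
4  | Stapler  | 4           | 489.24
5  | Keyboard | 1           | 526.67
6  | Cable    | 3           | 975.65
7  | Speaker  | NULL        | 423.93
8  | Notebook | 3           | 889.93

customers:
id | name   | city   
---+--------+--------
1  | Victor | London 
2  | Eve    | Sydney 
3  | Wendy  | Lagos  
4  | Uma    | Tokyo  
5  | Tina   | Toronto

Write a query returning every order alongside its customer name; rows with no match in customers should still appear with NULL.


LEFT JOIN keeps every row from orders (the left table); where customer_id has no match in customers, the customer columns become NULL. Walk through each order:
  - order 1 (Router): customer_id=5 -> matches Tina
  - order 2 (Webcam): customer_id=2 -> matches Eve
  - order 3 (Charger): customer_id=3 -> matches Wendy
  - order 4 (Stapler): customer_id=4 -> matches Uma
  - order 5 (Keyboard): customer_id=1 -> matches Victor
  - order 6 (Cable): customer_id=3 -> matches Wendy
  - order 7 (Speaker): customer_id=NULL, no match -> kept with NULL
  - order 8 (Notebook): customer_id=3 -> matches Wendy
All 8 rows appear; 1 has NULL customer.

SQL:
SELECT a.product, b.name AS customer
FROM orders a
LEFT JOIN customers b ON a.customer_id = b.id

Result:
product  | customer
---------+---------
Router   | Tina    
Webcam   | Eve     
Charger  | Wendy   
Stapler  | Uma     
Keyboard | Victor  
Cable    | Wendy   
Speaker  | NULL    
Notebook | Wendy   


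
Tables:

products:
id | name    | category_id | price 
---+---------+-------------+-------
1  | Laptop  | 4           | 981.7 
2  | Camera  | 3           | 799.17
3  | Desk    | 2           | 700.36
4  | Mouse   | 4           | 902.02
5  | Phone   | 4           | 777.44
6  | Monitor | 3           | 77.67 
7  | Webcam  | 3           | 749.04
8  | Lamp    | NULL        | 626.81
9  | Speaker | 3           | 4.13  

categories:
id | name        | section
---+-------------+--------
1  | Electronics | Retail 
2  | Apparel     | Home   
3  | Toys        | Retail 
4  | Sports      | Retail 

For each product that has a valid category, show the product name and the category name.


INNER JOIN keeps only products rows whose category_id matches an id in categories. Walk through each product:
  - product 1 (Laptop): category_id=4 -> matches Sports
  - product 2 (Camera): category_id=3 -> matches Toys
  - product 3 (Desk): category_id=2 -> matches Apparel
  - product 4 (Mouse): category_id=4 -> matches Sports
  - product 5 (Phone): category_id=4 -> matches Sports
  - product 6 (Monitor): category_id=3 -> matches Toys
  - product 7 (Webcam): category_id=3 -> matches Toys
  - product 8 (Lamp): category_id=NULL, no match -> dropped
  - product 9 (Speaker): category_id=3 -> matches Toys
So 1 of 9 rows is dropped.

SQL:
SELECT a.name, b.name AS category
FROM products a
INNER JOIN categories b ON a.category_id = b.id

Result:
name    | category
--------+---------
Laptop  | Sports  
Camera  | Toys    
Desk    | Apparel 
Mouse   | Sports  
Phone   | Sports  
Monitor | Toys    
Webcam  | Toys    
Speaker | Toys    


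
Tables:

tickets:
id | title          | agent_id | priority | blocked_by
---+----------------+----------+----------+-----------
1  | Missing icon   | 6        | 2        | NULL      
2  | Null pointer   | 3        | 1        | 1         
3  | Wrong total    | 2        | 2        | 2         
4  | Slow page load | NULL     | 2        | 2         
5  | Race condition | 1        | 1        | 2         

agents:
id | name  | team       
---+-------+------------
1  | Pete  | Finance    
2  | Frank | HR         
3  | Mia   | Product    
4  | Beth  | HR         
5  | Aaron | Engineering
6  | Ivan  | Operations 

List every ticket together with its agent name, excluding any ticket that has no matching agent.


INNER JOIN keeps only tickets rows whose agent_id matches an id in agents. Walk through each ticket:
  - ticket 1 (Missing icon): agent_id=6 -> matches Ivan
  - ticket 2 (Null pointer): agent_id=3 -> matches Mia
  - ticket 3 (Wrong total): agent_id=2 -> matches Frank
  - ticket 4 (Slow page load): agent_id=NULL, no match -> dropped
  - ticket 5 (Race condition): agent_id=1 -> matches Pete
So 1 of 5 rows is dropped.

SQL:
SELECT a.title, b.name AS agent
FROM tickets a
INNER JOIN agents b ON a.agent_id = b.id

Result:
title          | agent
---------------+------
Missing icon   | Ivan 
Null pointer   | Mia  
Wrong total    | Frank
Race condition | Pete 
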